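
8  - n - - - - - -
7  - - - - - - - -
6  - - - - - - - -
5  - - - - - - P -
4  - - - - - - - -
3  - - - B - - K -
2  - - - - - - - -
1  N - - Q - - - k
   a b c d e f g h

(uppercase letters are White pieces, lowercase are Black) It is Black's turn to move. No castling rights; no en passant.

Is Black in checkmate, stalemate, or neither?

Black to move; black king on h1.
In check: yes, from the white queen on d1.
King squares — g1: attacked by Qd1; g2: attacked by Kg3; h2: attacked by Kg3.
Legal moves for Black: none.
In check with no legal moves → checkmate.

checkmate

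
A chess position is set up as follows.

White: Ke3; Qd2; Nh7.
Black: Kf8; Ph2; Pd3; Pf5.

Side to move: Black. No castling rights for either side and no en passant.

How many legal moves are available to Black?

5

Black to move; king on f8.
In check: yes, from the white knight on h7.
Legal moves: Kg8, Ke8, Kg7, Kf7, Ke7.
Count: 5.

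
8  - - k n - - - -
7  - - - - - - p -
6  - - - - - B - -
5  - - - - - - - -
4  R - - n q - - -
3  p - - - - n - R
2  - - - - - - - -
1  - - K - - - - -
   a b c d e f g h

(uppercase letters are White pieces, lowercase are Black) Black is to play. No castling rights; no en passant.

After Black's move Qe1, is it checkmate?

After Qe1: white king on c1; in check: yes, from the black queen on e1.
King squares — b1: attacked by Qe1; d1: attacked by Qe1; b2: attacked by Pa3; c2: attacked by Nd4; d2: attacked by Qe1.
White has no legal moves → checkmate.

yes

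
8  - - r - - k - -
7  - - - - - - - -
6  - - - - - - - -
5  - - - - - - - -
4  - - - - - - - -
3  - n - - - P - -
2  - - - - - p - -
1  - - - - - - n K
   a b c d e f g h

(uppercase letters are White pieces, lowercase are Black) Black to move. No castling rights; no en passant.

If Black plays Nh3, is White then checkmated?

no

After Nh3: white king on h1; in check: no.
White is not in check, so this cannot be checkmate.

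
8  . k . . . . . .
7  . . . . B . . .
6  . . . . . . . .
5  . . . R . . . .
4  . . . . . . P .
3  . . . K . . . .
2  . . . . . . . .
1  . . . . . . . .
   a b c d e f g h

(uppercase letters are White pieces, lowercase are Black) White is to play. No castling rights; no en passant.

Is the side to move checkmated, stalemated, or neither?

neither

White to move; white king on d3.
In check: no.
Legal moves for White include: Bf8, Bd8, Bf6, Bd6+, Bg5, Bc5, Bh4, Bb4, Ba3, Rd8+, Rd7, Rd6, Rh5, Rg5, Rf5, Re5, Rc5, Rb5+, ... (list truncated; more exist).
White has legal moves and is not in check → neither.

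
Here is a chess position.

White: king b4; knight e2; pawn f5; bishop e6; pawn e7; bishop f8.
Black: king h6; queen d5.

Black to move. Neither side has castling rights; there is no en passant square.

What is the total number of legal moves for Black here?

Black to move; king on h6.
In check: yes, from the white bishop on f8.
Legal moves: Kh7, Kh5, Kg5.
Count: 3.

3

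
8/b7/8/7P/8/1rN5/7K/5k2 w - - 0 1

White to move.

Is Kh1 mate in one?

After Kh1: black king on f1; in check: no.
Black is not in check, so this cannot be checkmate.

no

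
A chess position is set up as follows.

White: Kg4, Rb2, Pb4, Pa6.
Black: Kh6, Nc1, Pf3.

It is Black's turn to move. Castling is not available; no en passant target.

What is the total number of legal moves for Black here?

Black to move; king on h6.
In check: no.
Legal moves: Kh7, Kg7, Kg6, Nd3, Nb3, Ne2, Na2, f2.
Count: 8.

8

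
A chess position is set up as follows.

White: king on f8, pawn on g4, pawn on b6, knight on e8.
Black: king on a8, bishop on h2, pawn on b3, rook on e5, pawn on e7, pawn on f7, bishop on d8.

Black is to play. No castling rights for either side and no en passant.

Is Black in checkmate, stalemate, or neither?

neither

Black to move; black king on a8.
In check: no.
Legal moves for Black include: Bc7, Bxb6, Kb8, Kb7, Re6, Rh5, Rg5, Rf5, Rd5, Rc5, Rb5, Ra5, Re4, Re3, Re2, Re1, Bf4, Bg3, ... (list truncated; more exist).
Black has legal moves and is not in check → neither.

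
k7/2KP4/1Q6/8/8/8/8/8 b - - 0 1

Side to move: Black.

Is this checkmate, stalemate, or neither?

Black to move; black king on a8.
In check: no.
King squares — a7: attacked by Qb6; b7: attacked by Qb6; b8: attacked by Qb6.
Legal moves for Black: none.
Not in check and no legal moves → stalemate.

stalemate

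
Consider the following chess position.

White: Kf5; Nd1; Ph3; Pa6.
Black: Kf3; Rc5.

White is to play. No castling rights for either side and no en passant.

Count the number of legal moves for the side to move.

3

White to move; king on f5.
In check: yes, from the black rook on c5.
Legal moves: Kg6, Kf6, Ke6.
Count: 3.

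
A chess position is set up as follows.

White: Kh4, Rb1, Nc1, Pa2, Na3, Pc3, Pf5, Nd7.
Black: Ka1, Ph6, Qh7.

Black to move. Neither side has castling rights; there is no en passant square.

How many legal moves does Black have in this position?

0

Black to move; king on a1.
In check: yes, from the white rook on b1.
Legal moves: none.
Count: 0.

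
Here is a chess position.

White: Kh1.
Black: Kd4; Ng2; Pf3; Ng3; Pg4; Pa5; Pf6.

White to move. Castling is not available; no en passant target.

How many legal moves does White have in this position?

2

White to move; king on h1.
In check: yes, from the black knight on g3.
Legal moves: Kh2, Kg1.
Count: 2.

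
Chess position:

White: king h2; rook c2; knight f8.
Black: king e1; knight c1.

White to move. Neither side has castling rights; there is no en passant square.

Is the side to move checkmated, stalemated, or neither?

neither

White to move; white king on h2.
In check: no.
Legal moves for White include: Nh7, Nd7, Ng6, Ne6, Kh3, Kg3, Kg2, Kh1, Kg1, Rc8, Rc7, Rc6, Rc5, Rc4, Rc3, Rg2, Rf2, Re2+, ... (list truncated; more exist).
White has legal moves and is not in check → neither.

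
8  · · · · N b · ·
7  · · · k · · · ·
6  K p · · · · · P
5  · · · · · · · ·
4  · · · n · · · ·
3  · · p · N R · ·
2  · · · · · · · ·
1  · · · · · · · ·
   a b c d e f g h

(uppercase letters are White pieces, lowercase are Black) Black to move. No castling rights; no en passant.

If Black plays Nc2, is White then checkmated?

no

After Nc2: white king on a6; in check: no.
White is not in check, so this cannot be checkmate.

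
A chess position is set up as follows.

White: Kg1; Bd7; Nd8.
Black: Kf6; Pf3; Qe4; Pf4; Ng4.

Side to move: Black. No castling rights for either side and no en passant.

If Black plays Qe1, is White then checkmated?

After Qe1: white king on g1; in check: yes, from the black queen on e1.
King squares — f1: attacked by Qe1; h1: attacked by Qe1; f2: attacked by Qe1; g2: attacked by Pf3; h2: attacked by Ng4.
White has no legal moves → checkmate.

yes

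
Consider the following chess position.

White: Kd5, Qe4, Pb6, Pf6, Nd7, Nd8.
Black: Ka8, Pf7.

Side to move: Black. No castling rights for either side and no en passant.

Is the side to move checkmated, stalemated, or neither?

stalemate

Black to move; black king on a8.
In check: no.
King squares — a7: attacked by Pb6; b7: attacked by Nd8; b8: attacked by Nd7.
Legal moves for Black: none.
Not in check and no legal moves → stalemate.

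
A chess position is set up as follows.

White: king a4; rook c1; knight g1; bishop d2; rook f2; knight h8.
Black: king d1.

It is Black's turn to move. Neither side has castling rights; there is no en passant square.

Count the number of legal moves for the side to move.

0

Black to move; king on d1.
In check: yes, from the white rook on c1.
Legal moves: none.
Count: 0.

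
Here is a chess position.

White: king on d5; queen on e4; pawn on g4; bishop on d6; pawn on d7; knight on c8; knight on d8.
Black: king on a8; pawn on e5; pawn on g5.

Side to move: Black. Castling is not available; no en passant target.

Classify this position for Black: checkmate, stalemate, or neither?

stalemate

Black to move; black king on a8.
In check: no.
King squares — a7: attacked by Nc8; b7: attacked by Nd8; b8: attacked by Bd6.
Legal moves for Black: none.
Not in check and no legal moves → stalemate.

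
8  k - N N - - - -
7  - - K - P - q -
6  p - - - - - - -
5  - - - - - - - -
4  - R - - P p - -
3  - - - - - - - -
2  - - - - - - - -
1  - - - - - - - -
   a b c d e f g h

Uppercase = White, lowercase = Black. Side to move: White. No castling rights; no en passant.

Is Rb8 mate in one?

After Rb8: black king on a8; in check: yes, from the white rook on b8.
King squares — a7: attacked by Nc8; b7: attacked by Kc7; b8: attacked by Kc7.
Black has no legal moves → checkmate.

yes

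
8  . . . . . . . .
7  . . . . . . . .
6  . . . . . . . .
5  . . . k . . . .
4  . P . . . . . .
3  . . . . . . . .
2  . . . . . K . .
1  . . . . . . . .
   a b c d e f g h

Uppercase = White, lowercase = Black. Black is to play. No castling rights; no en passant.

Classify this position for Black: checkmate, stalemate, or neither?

Black to move; black king on d5.
In check: no.
Legal moves for Black: Ke6, Kd6, Kc6, Ke5, Ke4, Kd4, Kc4.
Black has 7 legal moves and is not in check → neither.

neither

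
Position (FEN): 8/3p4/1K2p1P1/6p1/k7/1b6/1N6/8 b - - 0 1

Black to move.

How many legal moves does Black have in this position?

2

Black to move; king on a4.
In check: yes, from the white knight on b2.
Legal moves: Kb4, Ka3.
Count: 2.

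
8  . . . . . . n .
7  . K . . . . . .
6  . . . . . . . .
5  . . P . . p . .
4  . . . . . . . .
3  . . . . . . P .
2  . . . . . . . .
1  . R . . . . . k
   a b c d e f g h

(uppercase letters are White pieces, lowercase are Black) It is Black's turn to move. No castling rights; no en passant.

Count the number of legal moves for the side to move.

Black to move; king on h1.
In check: yes, from the white rook on b1.
Legal moves: Kh2, Kg2.
Count: 2.

2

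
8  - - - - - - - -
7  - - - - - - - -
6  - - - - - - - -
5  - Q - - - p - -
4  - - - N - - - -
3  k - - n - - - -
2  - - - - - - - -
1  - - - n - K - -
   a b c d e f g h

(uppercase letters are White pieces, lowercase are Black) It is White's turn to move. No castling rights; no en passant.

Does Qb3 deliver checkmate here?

After Qb3: black king on a3; in check: yes, from the white queen on b3.
King squares — a2: attacked by Qb3; b2: attacked by Qb3; b3: attacked by Nd4; a4: attacked by Qb3; b4: attacked by Qb3.
Black has no legal moves → checkmate.

yes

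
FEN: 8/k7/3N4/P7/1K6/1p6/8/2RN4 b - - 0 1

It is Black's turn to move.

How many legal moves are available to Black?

Black to move; king on a7.
In check: no.
Legal moves: Kb8, Ka8, Ka6, b2.
Count: 4.

4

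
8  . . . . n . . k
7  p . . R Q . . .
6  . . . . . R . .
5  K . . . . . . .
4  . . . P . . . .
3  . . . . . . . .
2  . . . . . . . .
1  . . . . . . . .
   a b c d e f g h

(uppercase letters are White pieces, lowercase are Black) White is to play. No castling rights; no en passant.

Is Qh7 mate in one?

After Qh7: black king on h8; in check: yes, from the white queen on h7.
King squares — g7: attacked by Rd7; h7: attacked by Rd7; g8: attacked by Qh7.
Black has no legal moves → checkmate.

yes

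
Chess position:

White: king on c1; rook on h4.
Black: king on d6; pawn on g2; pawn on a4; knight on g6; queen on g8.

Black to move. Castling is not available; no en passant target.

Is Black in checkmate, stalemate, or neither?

neither

Black to move; black king on d6.
In check: no.
Legal moves for Black include: Qh8, Qf8, Qe8, Qd8, Qc8+, Qb8, Qa8, Qh7, Qg7, Qf7, Qe6, Qd5, Qc4+, Qb3, Qa2, Nh8, Nf8, Ne7, ... (list truncated; more exist).
Black has legal moves and is not in check → neither.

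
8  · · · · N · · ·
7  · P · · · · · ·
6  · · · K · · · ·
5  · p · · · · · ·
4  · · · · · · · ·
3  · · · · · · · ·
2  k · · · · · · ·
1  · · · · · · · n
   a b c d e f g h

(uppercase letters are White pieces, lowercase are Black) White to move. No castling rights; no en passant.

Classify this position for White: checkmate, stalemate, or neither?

neither

White to move; white king on d6.
In check: no.
Legal moves for White: Ng7, Nc7, Nf6, Ke7, Kd7, Kc7, Ke6, Kc6, Ke5, Kd5, Kc5, b8=Q, b8=R, b8=B, b8=N.
White has 15 legal moves and is not in check → neither.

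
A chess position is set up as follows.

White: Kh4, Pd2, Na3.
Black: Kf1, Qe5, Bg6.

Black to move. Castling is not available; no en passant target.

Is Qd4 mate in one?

no

After Qd4: white king on h4; in check: yes, from the black queen on d4.
White has 3 legal replies: Kg5, Kh3, Kg3.
In check but a legal move exists → not checkmate.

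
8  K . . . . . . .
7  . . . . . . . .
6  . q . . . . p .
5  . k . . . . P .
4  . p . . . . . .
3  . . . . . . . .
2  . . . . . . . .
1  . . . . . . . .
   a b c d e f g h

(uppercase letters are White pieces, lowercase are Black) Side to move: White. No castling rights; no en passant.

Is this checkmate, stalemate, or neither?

White to move; white king on a8.
In check: no.
King squares — a7: attacked by Qb6; b7: attacked by Qb6; b8: attacked by Qb6.
Legal moves for White: none.
Not in check and no legal moves → stalemate.

stalemate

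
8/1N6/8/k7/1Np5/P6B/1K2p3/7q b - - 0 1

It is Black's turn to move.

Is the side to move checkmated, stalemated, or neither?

neither

Black to move; black king on a5.
In check: yes, from the white knight on b7.
Legal moves for Black: Kb6, Kb5, Ka4, Qxb7.
Black is in check but has 4 legal moves → neither.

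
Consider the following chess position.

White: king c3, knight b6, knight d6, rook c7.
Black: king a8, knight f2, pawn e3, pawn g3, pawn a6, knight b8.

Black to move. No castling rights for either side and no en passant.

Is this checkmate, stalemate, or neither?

Black to move; black king on a8.
In check: yes, from the white knight on b6.
King squares — a7: attacked by Rc7; b7: attacked by Nd6; b8: own knight.
Legal moves for Black: none.
In check with no legal moves → checkmate.

checkmate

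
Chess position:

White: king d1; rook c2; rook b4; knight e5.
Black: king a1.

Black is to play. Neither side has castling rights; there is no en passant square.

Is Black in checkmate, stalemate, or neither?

Black to move; black king on a1.
In check: no.
King squares — b1: attacked by Rb4; a2: attacked by Rc2; b2: attacked by Rc2.
Legal moves for Black: none.
Not in check and no legal moves → stalemate.

stalemate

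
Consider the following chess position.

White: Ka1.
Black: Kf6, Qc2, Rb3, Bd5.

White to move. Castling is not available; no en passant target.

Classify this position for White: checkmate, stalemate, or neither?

stalemate

White to move; white king on a1.
In check: no.
King squares — b1: attacked by Qc2; a2: attacked by Qc2; b2: attacked by Qc2.
Legal moves for White: none.
Not in check and no legal moves → stalemate.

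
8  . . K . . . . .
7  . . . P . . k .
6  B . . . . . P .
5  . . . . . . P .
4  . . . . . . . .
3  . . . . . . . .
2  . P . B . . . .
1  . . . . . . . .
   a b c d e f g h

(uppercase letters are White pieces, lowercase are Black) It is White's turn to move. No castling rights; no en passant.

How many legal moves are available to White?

23

White to move; king on c8.
In check: no.
Legal moves: Kd8, Kb8, Kc7, Kb7, Bb7, Bb5, Bc4, Bd3, Be2, Bf1, Ba5, Bf4, Bb4, Be3, Bc3+, Be1, Bc1, d8=Q, d8=R, d8=B, d8=N, b3, b4.
Count: 23.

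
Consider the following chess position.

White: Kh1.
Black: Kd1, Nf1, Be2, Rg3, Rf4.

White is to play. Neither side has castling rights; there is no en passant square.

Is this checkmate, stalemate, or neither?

White to move; white king on h1.
In check: no.
King squares — g1: attacked by Rg3; g2: attacked by Rg3; h2: attacked by Nf1.
Legal moves for White: none.
Not in check and no legal moves → stalemate.

stalemate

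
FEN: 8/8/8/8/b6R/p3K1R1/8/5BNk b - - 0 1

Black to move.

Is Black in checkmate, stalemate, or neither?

checkmate

Black to move; black king on h1.
In check: yes, from the white rook on h4.
King squares — g1: attacked by Rg3; g2: attacked by Bf1; h2: attacked by Rh4.
Legal moves for Black: none.
In check with no legal moves → checkmate.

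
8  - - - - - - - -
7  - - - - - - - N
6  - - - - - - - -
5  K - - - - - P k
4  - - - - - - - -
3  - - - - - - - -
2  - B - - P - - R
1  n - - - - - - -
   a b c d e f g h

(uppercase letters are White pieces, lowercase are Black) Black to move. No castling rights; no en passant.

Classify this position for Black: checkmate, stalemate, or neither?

neither

Black to move; black king on h5.
In check: yes, from the white rook on h2.
Legal moves for Black: Kg6, Kg4.
Black is in check but has 2 legal moves → neither.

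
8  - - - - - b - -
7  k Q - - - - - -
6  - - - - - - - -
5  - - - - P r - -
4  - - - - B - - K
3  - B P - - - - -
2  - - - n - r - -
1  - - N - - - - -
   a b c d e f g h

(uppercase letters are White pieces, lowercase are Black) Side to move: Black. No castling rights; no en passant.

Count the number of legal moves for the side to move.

Black to move; king on a7.
In check: yes, from the white queen on b7.
Legal moves: none.
Count: 0.

0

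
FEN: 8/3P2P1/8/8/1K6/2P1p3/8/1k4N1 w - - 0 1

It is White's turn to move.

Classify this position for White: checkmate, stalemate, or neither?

White to move; white king on b4.
In check: no.
Legal moves for White include: Kc5, Kb5, Ka5, Kc4, Ka4, Kb3, Ka3, Nh3, Nf3, Ne2, g8=Q, g8=R, g8=B, g8=N, d8=Q, d8=R, d8=B, d8=N, ... (list truncated; more exist).
White has legal moves and is not in check → neither.

neither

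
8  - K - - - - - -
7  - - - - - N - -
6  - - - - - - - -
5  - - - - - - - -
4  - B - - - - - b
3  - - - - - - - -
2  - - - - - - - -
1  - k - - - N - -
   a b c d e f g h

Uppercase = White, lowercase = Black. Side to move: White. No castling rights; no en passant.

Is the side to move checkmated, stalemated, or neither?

White to move; white king on b8.
In check: no.
Legal moves for White include: Kc8, Ka8, Kc7, Kb7, Ka7, Nh8, Nd8, Nh6, Nd6, Ng5, Ne5, Bf8, Be7, Bd6, Bc5, Ba5, Bc3, Ba3, ... (list truncated; more exist).
White has legal moves and is not in check → neither.

neither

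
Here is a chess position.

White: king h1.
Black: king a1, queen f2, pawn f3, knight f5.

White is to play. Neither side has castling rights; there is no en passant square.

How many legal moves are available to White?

0

White to move; king on h1.
In check: no.
Legal moves: none.
Count: 0.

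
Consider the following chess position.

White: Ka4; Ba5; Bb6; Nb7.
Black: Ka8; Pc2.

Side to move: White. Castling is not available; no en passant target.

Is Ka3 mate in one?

no

After Ka3: black king on a8; in check: no.
Black is not in check, so this cannot be checkmate.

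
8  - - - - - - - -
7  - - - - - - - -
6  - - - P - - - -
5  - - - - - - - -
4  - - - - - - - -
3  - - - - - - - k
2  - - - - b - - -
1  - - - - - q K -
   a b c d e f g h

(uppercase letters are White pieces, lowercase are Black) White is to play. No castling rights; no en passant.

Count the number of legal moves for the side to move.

0

White to move; king on g1.
In check: yes, from the black queen on f1.
Legal moves: none.
Count: 0.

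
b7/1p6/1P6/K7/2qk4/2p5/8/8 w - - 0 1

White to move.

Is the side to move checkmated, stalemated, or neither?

White to move; white king on a5.
In check: no.
King squares — a4: attacked by Qc4; b4: attacked by Qc4; b5: attacked by Qc4; a6: attacked by Qc4; b6: own pawn.
Legal moves for White: none.
Not in check and no legal moves → stalemate.

stalemate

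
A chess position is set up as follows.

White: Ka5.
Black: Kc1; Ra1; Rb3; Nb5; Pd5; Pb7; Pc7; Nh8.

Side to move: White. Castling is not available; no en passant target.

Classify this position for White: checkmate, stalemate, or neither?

White to move; white king on a5.
In check: yes, from the black rook on a1.
King squares — a4: attacked by Ra1; b4: attacked by Rb3; b5: attacked by Rb3; a6: attacked by Ra1; b6: attacked by Pc7.
Legal moves for White: none.
In check with no legal moves → checkmate.

checkmate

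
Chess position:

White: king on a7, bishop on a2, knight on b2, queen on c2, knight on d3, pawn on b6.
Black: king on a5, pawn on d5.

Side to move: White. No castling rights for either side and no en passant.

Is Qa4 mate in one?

After Qa4: black king on a5; in check: yes, from the white queen on a4.
King squares — a4: attacked by Nb2; b4: attacked by Nd3; b5: attacked by Qa4; a6: attacked by Qa4; b6: attacked by Ka7.
Black has no legal moves → checkmate.

yes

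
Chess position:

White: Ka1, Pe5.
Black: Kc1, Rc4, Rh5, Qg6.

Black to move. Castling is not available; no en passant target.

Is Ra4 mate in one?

yes

After Ra4: white king on a1; in check: yes, from the black rook on a4.
King squares — b1: attacked by Kc1; a2: attacked by Ra4; b2: attacked by Kc1.
White has no legal moves → checkmate.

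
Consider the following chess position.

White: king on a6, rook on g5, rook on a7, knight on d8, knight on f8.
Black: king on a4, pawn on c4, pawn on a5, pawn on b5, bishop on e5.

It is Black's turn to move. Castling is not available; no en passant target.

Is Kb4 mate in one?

After Kb4: white king on a6; in check: no.
White is not in check, so this cannot be checkmate.

no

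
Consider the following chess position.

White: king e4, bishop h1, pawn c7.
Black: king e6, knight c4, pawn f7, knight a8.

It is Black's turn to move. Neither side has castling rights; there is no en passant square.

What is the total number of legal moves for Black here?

16

Black to move; king on e6.
In check: no.
Legal moves: Nxc7, Nab6, Ke7, Kd7, Kf6, Kd6, Nd6+, Ncb6, Ne5, Na5, Ne3, Na3, Nd2+, Nb2, f6, f5+.
Count: 16.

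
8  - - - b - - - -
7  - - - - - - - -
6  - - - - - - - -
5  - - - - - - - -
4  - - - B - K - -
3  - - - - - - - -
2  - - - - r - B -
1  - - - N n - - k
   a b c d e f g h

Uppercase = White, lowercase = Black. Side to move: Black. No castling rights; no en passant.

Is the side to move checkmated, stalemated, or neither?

Black to move; black king on h1.
In check: yes, from the white bishop on g2.
King squares — g1: attacked by Bd4; g2: available; h2: available.
Legal moves for Black: Kh2, Kxg2, Rxg2, Nxg2+.
Black is in check but has 4 legal moves → neither.

neither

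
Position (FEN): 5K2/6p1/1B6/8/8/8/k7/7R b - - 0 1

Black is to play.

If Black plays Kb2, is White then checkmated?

After Kb2: white king on f8; in check: no.
White is not in check, so this cannot be checkmate.

no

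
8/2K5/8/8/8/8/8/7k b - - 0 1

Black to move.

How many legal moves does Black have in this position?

Black to move; king on h1.
In check: no.
Legal moves: Kh2, Kg2, Kg1.
Count: 3.

3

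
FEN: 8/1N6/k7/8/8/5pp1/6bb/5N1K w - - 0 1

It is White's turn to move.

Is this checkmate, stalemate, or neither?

checkmate

White to move; white king on h1.
In check: yes, from the black bishop on g2.
King squares — g1: attacked by Bh2; g2: attacked by Pf3; h2: attacked by Pg3.
Legal moves for White: none.
In check with no legal moves → checkmate.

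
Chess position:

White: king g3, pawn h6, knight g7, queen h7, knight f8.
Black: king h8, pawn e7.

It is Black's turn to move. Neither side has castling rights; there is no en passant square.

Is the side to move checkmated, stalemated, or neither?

checkmate

Black to move; black king on h8.
In check: yes, from the white queen on h7.
King squares — g7: attacked by Ph6; h7: attacked by Nf8; g8: attacked by Qh7.
Legal moves for Black: none.
In check with no legal moves → checkmate.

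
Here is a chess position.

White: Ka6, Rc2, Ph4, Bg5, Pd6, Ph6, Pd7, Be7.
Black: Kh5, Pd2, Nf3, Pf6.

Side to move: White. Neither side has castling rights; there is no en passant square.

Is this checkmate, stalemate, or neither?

neither

White to move; white king on a6.
In check: no.
Legal moves for White include: Bf8, Bd8, Bexf6, Kb7, Ka7, Kb6, Kb5, Ka5, Bgxf6, Bf4, Be3, Bxd2, Rc8, Rc7, Rc6, Rc5, Rc4, Rc3, ... (list truncated; more exist).
White has legal moves and is not in check → neither.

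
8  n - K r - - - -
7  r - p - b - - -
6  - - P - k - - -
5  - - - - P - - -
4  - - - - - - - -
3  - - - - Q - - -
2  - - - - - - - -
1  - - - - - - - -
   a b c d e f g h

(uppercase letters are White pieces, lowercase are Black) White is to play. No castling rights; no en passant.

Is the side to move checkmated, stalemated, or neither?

checkmate

White to move; white king on c8.
In check: yes, from the black rook on d8.
King squares — b7: attacked by Ra7; c7: attacked by Ra7; d7: attacked by Ke6; b8: attacked by Rd8; d8: attacked by Be7.
Legal moves for White: none.
In check with no legal moves → checkmate.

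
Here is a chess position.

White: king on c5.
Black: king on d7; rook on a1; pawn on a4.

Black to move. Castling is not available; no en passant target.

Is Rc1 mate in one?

no

After Rc1: white king on c5; in check: yes, from the black rook on c1.
White has 5 legal replies: Kb6, Kd5, Kb5, Kd4, Kb4.
In check but a legal move exists → not checkmate.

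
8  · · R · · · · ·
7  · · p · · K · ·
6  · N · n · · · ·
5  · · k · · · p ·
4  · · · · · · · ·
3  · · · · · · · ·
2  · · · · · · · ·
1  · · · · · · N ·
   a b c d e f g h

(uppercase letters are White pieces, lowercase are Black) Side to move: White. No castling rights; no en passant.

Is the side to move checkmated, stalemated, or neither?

neither

White to move; white king on f7.
In check: yes, from the black knight on d6.
Legal moves for White: Kg8, Kf8, Kg7, Ke7, Kg6, Kf6, Ke6.
White is in check but has 7 legal moves → neither.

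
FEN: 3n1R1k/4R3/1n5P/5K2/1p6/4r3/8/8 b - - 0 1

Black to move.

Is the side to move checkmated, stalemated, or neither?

Black to move; black king on h8.
In check: yes, from the white rook on f8.
King squares — g7: attacked by Ph6; h7: attacked by Re7; g8: attacked by Rf8.
Legal moves for Black: none.
In check with no legal moves → checkmate.

checkmate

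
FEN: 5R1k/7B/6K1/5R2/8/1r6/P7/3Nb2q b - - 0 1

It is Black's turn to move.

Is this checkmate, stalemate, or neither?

Black to move; black king on h8.
In check: yes, from the white rook on f8.
King squares — g7: attacked by Kg6; h7: attacked by Kg6; g8: attacked by Bh7.
Legal moves for Black: none.
In check with no legal moves → checkmate.

checkmate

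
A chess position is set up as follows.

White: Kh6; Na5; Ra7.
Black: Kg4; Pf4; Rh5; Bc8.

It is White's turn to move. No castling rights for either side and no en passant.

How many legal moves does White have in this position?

White to move; king on h6.
In check: yes, from the black rook on h5.
Legal moves: Kg7, Kg6.
Count: 2.

2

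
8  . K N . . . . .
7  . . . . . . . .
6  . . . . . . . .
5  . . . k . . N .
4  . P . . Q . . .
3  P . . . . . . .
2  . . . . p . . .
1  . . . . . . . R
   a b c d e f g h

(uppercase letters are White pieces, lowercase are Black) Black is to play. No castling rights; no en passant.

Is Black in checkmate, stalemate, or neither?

Black to move; black king on d5.
In check: yes, from the white queen on e4.
King squares — c4: attacked by Qe4; d4: attacked by Qe4; e4: attacked by Ng5; c5: attacked by Pb4; e5: attacked by Qe4; c6: attacked by Qe4; d6: attacked by Nc8; e6: attacked by Qe4.
Legal moves for Black: none.
In check with no legal moves → checkmate.

checkmate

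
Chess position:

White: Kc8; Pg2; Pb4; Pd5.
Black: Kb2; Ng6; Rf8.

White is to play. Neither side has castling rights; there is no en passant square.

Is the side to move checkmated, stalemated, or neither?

neither

White to move; white king on c8.
In check: yes, from the black rook on f8.
King squares — b7: available; c7: available; d7: available; b8: attacked by Rf8; d8: attacked by Rf8.
Legal moves for White: Kd7, Kc7, Kb7.
White is in check but has 3 legal moves → neither.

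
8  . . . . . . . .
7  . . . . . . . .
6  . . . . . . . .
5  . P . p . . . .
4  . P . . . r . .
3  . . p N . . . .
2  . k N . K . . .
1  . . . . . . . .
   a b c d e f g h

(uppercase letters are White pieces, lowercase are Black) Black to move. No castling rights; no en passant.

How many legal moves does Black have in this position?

4

Black to move; king on b2.
In check: yes, from the white knight on d3.
Legal moves: Kb3, Kxc2, Ka2, Kb1.
Count: 4.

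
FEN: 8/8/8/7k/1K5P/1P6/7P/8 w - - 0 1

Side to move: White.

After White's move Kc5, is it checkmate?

no

After Kc5: black king on h5; in check: no.
Black is not in check, so this cannot be checkmate.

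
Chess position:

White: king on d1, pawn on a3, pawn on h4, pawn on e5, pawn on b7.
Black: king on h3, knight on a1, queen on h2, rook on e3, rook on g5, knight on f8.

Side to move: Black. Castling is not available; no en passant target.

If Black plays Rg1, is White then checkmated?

After Rg1: white king on d1; in check: yes, from the black rook on g1.
King squares — c1: attacked by Rg1; e1: attacked by Rg1; c2: attacked by Na1; d2: attacked by Qh2; e2: attacked by Qh2.
White has no legal moves → checkmate.

yes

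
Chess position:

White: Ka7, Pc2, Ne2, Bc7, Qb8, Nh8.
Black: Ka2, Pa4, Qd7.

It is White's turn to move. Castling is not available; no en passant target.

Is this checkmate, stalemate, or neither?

neither

White to move; white king on a7.
In check: no.
Legal moves for White include: Nf7, Ng6, Qg8+, Qf8, Qe8, Qd8, Qc8, Qa8, Qb7, Qb6, Qb5, Qb4, Qb3+, Qb2+, Qb1+, Ka8, Kb7, Kb6, ... (list truncated; more exist).
White has legal moves and is not in check → neither.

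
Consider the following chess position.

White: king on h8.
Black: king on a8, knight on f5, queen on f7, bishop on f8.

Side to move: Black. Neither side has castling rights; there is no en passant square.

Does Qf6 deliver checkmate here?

After Qf6: white king on h8; in check: yes, from the black queen on f6.
White has 2 legal replies: Kg8, Kh7.
In check but a legal move exists → not checkmate.

no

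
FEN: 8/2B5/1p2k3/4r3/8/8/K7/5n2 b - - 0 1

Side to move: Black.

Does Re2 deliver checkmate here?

After Re2: white king on a2; in check: yes, from the black rook on e2.
White has 4 legal replies: Kb3, Ka3, Kb1, Ka1.
In check but a legal move exists → not checkmate.

no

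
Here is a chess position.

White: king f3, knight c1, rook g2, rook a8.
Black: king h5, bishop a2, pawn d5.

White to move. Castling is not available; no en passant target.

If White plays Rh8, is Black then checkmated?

After Rh8: black king on h5; in check: yes, from the white rook on h8.
King squares — g4: attacked by Rg2; h4: attacked by Rh8; g5: attacked by Rg2; g6: attacked by Rg2; h6: attacked by Rh8.
Black has no legal moves → checkmate.

yes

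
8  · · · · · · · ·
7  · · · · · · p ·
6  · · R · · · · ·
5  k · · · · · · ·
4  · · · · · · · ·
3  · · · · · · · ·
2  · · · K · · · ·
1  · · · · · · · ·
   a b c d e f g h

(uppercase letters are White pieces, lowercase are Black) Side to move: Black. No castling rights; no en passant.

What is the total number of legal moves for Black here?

Black to move; king on a5.
In check: no.
Legal moves: Kb5, Kb4, Ka4, g6, g5.
Count: 5.

5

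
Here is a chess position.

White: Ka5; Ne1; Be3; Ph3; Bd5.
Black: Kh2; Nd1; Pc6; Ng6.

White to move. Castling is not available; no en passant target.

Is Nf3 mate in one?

no

After Nf3: black king on h2; in check: yes, from the white knight on f3.
Black has 4 legal replies: Kxh3, Kg3, Kg2, Kh1.
In check but a legal move exists → not checkmate.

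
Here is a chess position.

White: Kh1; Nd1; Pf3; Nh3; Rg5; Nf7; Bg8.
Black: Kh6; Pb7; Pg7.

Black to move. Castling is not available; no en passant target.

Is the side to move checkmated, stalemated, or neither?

Black to move; black king on h6.
In check: yes, from the white knight on f7.
King squares — g5: attacked by Nh3; h5: attacked by Rg5; g6: attacked by Rg5; g7: own pawn; h7: attacked by Bg8.
Legal moves for Black: none.
In check with no legal moves → checkmate.

checkmate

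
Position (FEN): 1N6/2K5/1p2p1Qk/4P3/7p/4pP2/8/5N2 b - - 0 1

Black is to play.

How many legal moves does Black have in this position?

1

Black to move; king on h6.
In check: yes, from the white queen on g6.
Legal moves: Kxg6.
Count: 1.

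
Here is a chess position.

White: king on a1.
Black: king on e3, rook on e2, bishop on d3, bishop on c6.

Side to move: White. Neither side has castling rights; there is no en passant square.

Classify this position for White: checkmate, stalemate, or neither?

stalemate

White to move; white king on a1.
In check: no.
King squares — b1: attacked by Bd3; a2: attacked by Re2; b2: attacked by Re2.
Legal moves for White: none.
Not in check and no legal moves → stalemate.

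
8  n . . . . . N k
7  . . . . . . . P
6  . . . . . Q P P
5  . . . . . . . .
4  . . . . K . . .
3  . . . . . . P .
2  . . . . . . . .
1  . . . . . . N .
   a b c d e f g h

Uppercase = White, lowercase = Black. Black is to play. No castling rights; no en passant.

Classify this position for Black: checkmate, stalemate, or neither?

checkmate

Black to move; black king on h8.
In check: yes, from the white queen on f6.
King squares — g7: attacked by Qf6; h7: attacked by Pg6; g8: attacked by Ph7.
Legal moves for Black: none.
In check with no legal moves → checkmate.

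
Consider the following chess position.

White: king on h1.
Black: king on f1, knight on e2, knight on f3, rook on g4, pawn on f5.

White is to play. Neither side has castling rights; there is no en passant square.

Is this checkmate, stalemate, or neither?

White to move; white king on h1.
In check: no.
King squares — g1: attacked by Kf1; g2: attacked by Kf1; h2: attacked by Nf3.
Legal moves for White: none.
Not in check and no legal moves → stalemate.

stalemate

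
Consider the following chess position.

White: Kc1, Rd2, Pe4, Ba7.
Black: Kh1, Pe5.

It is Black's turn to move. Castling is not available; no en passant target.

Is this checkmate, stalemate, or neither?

stalemate

Black to move; black king on h1.
In check: no.
King squares — g1: attacked by Ba7; g2: attacked by Rd2; h2: attacked by Rd2.
Legal moves for Black: none.
Not in check and no legal moves → stalemate.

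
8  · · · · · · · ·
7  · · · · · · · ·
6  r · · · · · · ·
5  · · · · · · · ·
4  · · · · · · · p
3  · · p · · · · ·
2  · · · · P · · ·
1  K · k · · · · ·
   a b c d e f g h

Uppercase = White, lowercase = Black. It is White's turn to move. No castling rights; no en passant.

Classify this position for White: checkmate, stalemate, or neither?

White to move; white king on a1.
In check: yes, from the black rook on a6.
King squares — b1: attacked by Kc1; a2: attacked by Ra6; b2: attacked by Kc1.
Legal moves for White: none.
In check with no legal moves → checkmate.

checkmate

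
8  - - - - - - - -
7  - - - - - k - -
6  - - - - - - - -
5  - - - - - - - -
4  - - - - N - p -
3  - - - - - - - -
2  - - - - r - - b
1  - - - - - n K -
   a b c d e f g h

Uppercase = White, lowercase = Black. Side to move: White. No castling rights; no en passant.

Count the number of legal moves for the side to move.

2

White to move; king on g1.
In check: yes, from the black bishop on h2.
Legal moves: Kh1, Kxf1.
Count: 2.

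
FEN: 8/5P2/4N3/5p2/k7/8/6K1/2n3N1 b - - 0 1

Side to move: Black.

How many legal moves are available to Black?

10

Black to move; king on a4.
In check: no.
Legal moves: Kb5, Ka5, Kb4, Kb3, Ka3, Nd3, Nb3, Ne2, Na2, f4.
Count: 10.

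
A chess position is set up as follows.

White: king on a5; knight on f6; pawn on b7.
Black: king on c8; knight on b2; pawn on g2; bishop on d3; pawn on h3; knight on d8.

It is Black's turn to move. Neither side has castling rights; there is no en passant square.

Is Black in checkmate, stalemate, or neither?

Black to move; black king on c8.
In check: yes, from the white pawn on b7.
King squares — b7: available; c7: available; d7: attacked by Nf6; b8: available; d8: own knight.
Legal moves for Black: Kb8, Kc7, Kxb7, Nxb7+.
Black is in check but has 4 legal moves → neither.

neither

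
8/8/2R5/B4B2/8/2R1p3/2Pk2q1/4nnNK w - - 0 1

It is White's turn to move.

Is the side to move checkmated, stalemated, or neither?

White to move; white king on h1.
In check: yes, from the black queen on g2.
King squares — g1: own knight; g2: attacked by Ne1; h2: attacked by Nf1.
Legal moves for White: none.
In check with no legal moves → checkmate.

checkmate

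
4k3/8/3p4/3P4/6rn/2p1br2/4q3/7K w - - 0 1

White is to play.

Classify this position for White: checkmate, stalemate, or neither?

White to move; white king on h1.
In check: no.
King squares — g1: attacked by Be3; g2: attacked by Qe2; h2: attacked by Qe2.
Legal moves for White: none.
Not in check and no legal moves → stalemate.

stalemate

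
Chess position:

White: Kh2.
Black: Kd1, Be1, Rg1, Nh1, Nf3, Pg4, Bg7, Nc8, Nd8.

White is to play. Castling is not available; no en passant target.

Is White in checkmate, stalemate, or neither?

White to move; white king on h2.
In check: yes, from the black knight on f3.
King squares — g1: attacked by Nf3; h1: attacked by Rg1; g2: attacked by Rg1; g3: attacked by Be1; h3: attacked by Pg4.
Legal moves for White: none.
In check with no legal moves → checkmate.

checkmate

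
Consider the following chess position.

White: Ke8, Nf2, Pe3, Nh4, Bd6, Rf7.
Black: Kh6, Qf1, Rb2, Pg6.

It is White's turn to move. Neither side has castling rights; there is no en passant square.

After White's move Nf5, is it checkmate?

After Nf5: black king on h6; in check: yes, from the white knight on f5.
Black has 3 legal replies: Kh5, Kg5, gxf5.
In check but a legal move exists → not checkmate.

no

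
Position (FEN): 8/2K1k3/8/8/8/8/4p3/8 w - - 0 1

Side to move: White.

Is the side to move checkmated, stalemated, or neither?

neither

White to move; white king on c7.
In check: no.
Legal moves for White: Kc8, Kb8, Kb7, Kc6, Kb6.
White has 5 legal moves and is not in check → neither.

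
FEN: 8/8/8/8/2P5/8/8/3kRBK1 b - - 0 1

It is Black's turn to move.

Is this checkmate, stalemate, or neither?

neither

Black to move; black king on d1.
In check: yes, from the white rook on e1.
King squares — c1: attacked by Re1; e1: available; c2: available; d2: available; e2: attacked by Re1.
Legal moves for Black: Kd2, Kc2, Kxe1.
Black is in check but has 3 legal moves → neither.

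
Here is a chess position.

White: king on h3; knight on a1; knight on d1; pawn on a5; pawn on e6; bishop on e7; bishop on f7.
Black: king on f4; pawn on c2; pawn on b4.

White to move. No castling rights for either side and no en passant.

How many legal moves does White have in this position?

White to move; king on h3.
In check: no.
Legal moves: Bg8, Be8, Bg6, Bh5, Bf8, Bd8, Bf6, Bd6+, Bg5+, Bc5, Bh4, Bxb4, Kh4, Kh2, Kg2, Ne3, Nc3, Nf2, Nb2, Nb3, Nxc2, a6.
Count: 22.

22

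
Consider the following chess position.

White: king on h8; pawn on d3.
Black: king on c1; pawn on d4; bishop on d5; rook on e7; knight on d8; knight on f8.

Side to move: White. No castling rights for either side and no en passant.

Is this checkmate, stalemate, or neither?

White to move; white king on h8.
In check: no.
King squares — g7: attacked by Re7; h7: attacked by Re7; g8: attacked by Bd5.
Legal moves for White: none.
Not in check and no legal moves → stalemate.

stalemate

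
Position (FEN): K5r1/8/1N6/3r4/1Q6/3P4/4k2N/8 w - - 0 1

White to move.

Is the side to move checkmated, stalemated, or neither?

neither

White to move; white king on a8.
In check: yes, from the black rook on g8.
King squares — a7: available; b7: available; b8: attacked by Rg8.
Legal moves for White: Kb7, Ka7, Nc8, Qf8.
White is in check but has 4 legal moves → neither.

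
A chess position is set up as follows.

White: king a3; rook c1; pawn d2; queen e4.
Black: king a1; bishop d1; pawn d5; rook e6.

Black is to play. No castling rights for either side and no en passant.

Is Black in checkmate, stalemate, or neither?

checkmate

Black to move; black king on a1.
In check: yes, from the white rook on c1.
King squares — b1: attacked by Rc1; a2: attacked by Ka3; b2: attacked by Ka3.
Legal moves for Black: none.
In check with no legal moves → checkmate.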